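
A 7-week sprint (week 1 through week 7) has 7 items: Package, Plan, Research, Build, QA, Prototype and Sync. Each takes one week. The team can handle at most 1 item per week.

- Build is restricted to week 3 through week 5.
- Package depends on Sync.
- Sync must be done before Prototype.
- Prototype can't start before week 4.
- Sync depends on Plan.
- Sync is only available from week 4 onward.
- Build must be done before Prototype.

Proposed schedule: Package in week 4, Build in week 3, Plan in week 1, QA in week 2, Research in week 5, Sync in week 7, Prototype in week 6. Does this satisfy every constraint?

Invalid. Package depends on Sync.

Prototype can't start before week 4 — holds.
Build is restricted to week 3 through week 5 — holds.
The team can handle at most 1 item per week — holds.
Sync is only available from week 4 onward — holds.
Package depends on Sync — violated.
Sync depends on Plan — holds.
Build must be done before Prototype — holds.
Sync must be done before Prototype — violated.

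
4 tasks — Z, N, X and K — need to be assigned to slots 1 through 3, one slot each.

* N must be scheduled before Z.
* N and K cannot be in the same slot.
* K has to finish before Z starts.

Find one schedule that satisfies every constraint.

K -> 2; X -> 1; N -> 1; Z -> 3

Checking: K(2) before Z(3); N(1) before Z(3); N(1) != K(2).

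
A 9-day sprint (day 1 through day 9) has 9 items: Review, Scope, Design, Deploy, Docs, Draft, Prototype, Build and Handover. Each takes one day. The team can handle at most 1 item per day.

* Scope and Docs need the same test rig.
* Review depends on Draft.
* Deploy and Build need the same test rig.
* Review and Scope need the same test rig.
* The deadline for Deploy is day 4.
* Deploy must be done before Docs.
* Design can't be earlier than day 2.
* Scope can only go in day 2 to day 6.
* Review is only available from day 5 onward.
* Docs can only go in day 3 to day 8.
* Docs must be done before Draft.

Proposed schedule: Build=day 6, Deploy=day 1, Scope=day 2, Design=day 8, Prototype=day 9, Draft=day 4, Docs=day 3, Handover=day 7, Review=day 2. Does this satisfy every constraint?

Invalid. Review is only available from day 5 onward.

Review and Scope need the same test rig — violated.
Review depends on Draft — violated.
Deploy and Build need the same test rig — holds.
Deploy must be done before Docs — holds.
Scope and Docs need the same test rig — holds.
Review is only available from day 5 onward — violated.
The team can handle at most 1 item per day — violated.
Docs can only go in day 3 to day 8 — holds.
Scope can only go in day 2 to day 6 — holds.
Docs must be done before Draft — holds.
Design can't be earlier than day 2 — holds.
The deadline for Deploy is day 4 — holds.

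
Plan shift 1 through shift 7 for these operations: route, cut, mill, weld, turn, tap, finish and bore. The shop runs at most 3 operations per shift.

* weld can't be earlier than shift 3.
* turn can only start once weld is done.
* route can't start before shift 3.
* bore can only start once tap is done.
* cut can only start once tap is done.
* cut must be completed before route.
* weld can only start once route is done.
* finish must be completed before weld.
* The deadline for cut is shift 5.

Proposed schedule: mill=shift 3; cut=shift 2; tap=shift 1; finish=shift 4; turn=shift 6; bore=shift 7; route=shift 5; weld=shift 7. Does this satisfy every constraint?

The deadline for cut is shift 5 — holds.
bore can only start once tap is done — holds.
turn can only start once weld is done — violated.
cut must be completed before route — holds.
weld can't be earlier than shift 3 — holds.
The shop runs at most 3 operations per shift — holds.
route can't start before shift 3 — holds.
finish must be completed before weld — holds.
cut can only start once tap is done — holds.
weld can only start once route is done — holds.

No. turn can only start once weld is done is not satisfied.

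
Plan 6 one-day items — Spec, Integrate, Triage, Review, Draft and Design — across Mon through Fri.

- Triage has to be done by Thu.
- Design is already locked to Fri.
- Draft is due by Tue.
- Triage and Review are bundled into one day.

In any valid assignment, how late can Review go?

Review must be in the same day as Triage, which can't be after Thu, so Review is at most Thu.
Review at Thu is achievable: Design=Fri; Draft=Mon; Review=Thu; Triage=Thu; Integrate=Mon; Spec=Mon.

Thu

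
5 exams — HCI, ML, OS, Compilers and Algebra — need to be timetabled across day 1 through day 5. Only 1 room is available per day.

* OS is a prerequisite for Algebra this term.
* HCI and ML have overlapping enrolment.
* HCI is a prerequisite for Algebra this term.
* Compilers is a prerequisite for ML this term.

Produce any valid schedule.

HCI=day 1, Compilers=day 4, OS=day 2, Algebra=day 3, ML=day 5

Checking: Compilers(day 4) before ML(day 5); HCI(day 1) before Algebra(day 3); OS(day 2) before Algebra(day 3); HCI(day 1) != ML(day 5); max 1 per day (cap 1).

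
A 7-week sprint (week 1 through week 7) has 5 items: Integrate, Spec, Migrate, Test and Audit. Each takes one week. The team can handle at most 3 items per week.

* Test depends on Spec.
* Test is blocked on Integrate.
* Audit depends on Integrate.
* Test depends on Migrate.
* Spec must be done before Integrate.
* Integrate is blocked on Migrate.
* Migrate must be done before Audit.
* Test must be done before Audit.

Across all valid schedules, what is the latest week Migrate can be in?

week 4

Downstream work caps Migrate at week 4.
Migrate at week 4 is achievable: Migrate=week 4, Spec=week 1, Integrate=week 5, Test=week 6, Audit=week 7.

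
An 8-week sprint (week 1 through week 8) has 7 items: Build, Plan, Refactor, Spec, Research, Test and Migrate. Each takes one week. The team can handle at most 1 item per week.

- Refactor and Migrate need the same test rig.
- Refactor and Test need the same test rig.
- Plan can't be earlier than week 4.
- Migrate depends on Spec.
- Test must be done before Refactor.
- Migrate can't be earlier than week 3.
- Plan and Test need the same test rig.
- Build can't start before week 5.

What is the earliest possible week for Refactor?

week 2

Precedence pushes Refactor to at least week 2.
Refactor at week 2 is achievable: Spec=week 3, Build=week 5, Plan=week 4, Test=week 1, Research=week 7, Migrate=week 6, Refactor=week 2.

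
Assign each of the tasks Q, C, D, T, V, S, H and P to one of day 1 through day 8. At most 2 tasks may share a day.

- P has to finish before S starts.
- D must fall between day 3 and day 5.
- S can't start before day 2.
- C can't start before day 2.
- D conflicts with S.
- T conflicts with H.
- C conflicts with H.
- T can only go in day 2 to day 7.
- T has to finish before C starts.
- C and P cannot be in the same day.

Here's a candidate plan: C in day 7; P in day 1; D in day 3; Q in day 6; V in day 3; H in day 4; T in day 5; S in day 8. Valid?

C conflicts with H — holds.
C and P cannot be in the same day — holds.
C can't start before day 2 — holds.
T can only go in day 2 to day 7 — holds.
S can't start before day 2 — holds.
At most 2 tasks may share a day — holds.
P has to finish before S starts — holds.
T conflicts with H — holds.
D must fall between day 3 and day 5 — holds.
T has to finish before C starts — holds.
D conflicts with S — holds.

Yes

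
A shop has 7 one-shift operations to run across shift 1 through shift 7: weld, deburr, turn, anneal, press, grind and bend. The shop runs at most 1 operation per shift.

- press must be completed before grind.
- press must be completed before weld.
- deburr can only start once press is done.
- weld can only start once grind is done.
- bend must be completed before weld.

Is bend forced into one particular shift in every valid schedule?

bend can be shift 1 (e.g. weld -> shift 4; grind -> shift 3; turn -> shift 6; deburr -> shift 5; bend -> shift 1; press -> shift 2; anneal -> shift 7) or shift 2 (e.g. weld=shift 4, deburr=shift 5, anneal=shift 7, grind=shift 3, press=shift 1, turn=shift 6, bend=shift 2).

No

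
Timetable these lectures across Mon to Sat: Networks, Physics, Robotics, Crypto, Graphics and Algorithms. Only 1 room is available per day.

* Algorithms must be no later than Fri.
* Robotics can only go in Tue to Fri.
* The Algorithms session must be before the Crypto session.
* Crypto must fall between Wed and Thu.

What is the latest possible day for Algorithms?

Wed

Algorithms's own window allows nothing later than Fri; downstream work caps Algorithms at Wed.
Algorithms at Wed is achievable: Robotics in Tue, Crypto in Thu, Physics in Fri, Networks in Mon, Algorithms in Wed, Graphics in Sat.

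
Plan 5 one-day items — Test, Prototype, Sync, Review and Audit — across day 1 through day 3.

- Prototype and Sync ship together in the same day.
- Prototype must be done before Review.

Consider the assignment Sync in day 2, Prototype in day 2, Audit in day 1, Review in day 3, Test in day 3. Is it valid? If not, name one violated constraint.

Valid

Prototype and Sync ship together in the same day — holds.
Prototype must be done before Review — holds.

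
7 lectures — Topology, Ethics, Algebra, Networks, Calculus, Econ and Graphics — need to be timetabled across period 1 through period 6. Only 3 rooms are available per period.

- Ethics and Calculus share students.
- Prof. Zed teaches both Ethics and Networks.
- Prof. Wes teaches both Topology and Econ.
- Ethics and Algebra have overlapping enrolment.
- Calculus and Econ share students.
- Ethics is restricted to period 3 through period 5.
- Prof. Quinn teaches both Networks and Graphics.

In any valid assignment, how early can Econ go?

period 1

Econ at period 1 is achievable: Ethics=period 3; Calculus=period 2; Networks=period 1; Topology=period 2; Algebra=period 1; Econ=period 1; Graphics=period 2.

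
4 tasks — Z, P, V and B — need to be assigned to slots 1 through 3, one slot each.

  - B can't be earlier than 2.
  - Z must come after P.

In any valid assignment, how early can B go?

2

B is available from 2.
B at 2 is achievable: P=1, V=1, B=2, Z=2.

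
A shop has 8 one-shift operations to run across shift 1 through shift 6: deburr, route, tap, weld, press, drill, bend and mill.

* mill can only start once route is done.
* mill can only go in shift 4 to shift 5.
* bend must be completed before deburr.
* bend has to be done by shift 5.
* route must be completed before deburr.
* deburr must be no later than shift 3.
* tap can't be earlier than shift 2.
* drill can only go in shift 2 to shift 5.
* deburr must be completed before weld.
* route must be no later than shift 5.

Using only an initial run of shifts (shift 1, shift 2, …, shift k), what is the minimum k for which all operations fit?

4

The precedence chain requires at least 3 distinct shifts.
mill can't be placed before shift 4, so the schedule must run through at least shift 4.
4 works (last occupied shift: shift 4): for example drill -> shift 2; mill -> shift 4; deburr -> shift 2; weld -> shift 3; bend -> shift 1; tap -> shift 2; press -> shift 1; route -> shift 1.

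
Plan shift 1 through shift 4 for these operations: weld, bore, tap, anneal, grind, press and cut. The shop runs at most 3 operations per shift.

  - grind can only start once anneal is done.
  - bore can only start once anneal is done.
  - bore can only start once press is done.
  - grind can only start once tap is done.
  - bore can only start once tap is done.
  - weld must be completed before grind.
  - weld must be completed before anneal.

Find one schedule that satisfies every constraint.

bore in shift 3; weld in shift 1; grind in shift 3; tap in shift 1; anneal in shift 2; press in shift 1; cut in shift 2

Checking: weld(shift 1) before grind(shift 3); weld(shift 1) before anneal(shift 2); anneal(shift 2) before grind(shift 3); anneal(shift 2) before bore(shift 3); press(shift 1) before bore(shift 3); tap(shift 1) before bore(shift 3); tap(shift 1) before grind(shift 3); max 3 per shift (cap 3).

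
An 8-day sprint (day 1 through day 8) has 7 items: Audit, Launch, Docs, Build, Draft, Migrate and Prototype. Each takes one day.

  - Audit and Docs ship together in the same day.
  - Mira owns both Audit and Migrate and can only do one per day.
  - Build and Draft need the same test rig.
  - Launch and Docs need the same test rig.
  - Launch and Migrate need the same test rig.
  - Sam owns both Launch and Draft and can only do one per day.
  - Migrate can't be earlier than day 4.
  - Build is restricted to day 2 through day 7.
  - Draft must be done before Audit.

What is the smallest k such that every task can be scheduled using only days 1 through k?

The precedence chain requires at least 2 distinct days.
Migrate can't be placed before day 4, so the schedule must run through at least day 4.
4 works (last occupied day: day 4): for example Build in day 2, Docs in day 2, Migrate in day 4, Prototype in day 1, Launch in day 3, Audit in day 2, Draft in day 1.

4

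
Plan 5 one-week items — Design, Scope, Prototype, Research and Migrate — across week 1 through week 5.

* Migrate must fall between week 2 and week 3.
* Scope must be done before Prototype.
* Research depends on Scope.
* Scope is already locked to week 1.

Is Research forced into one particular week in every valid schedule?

No

Research can be week 2 (e.g. Research=week 2; Scope=week 1; Design=week 1; Prototype=week 2; Migrate=week 2) or week 3 (e.g. Scope=week 1; Prototype=week 2; Design=week 1; Research=week 3; Migrate=week 2).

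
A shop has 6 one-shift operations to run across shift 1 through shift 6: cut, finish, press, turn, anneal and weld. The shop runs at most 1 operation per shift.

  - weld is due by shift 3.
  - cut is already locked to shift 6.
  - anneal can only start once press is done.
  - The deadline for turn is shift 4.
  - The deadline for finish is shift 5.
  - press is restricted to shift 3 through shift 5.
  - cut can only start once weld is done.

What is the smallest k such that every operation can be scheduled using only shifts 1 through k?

The precedence chain requires at least 2 distinct shifts.
With at most 1 per shift and 6 operations, at least 6 shifts are needed.
cut can't be placed before shift 6, so the schedule must run through at least shift 6.
6 works (last occupied shift: shift 6): for example finish in shift 4, turn in shift 2, cut in shift 6, weld in shift 1, press in shift 3, anneal in shift 5.

6 shifts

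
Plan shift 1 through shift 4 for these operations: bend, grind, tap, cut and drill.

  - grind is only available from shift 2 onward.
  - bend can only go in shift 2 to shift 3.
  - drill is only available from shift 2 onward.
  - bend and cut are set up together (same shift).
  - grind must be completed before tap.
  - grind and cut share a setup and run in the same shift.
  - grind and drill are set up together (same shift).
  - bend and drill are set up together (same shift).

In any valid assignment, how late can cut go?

Cut must be in the same shift as bend, which can't be before shift 2, so cut is at least shift 2; cut must be in the same shift as bend, which can't be after shift 3, so cut is at most shift 3.
cut at shift 3 is achievable: tap -> shift 4; drill -> shift 3; bend -> shift 3; grind -> shift 3; cut -> shift 3.

shift 3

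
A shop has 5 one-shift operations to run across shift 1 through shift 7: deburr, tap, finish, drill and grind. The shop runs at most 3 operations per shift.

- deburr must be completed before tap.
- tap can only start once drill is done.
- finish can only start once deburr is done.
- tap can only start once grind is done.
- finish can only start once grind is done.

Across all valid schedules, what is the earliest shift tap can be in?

Precedence pushes tap to at least shift 2.
tap at shift 2 is achievable: deburr=shift 1, grind=shift 1, tap=shift 2, drill=shift 1, finish=shift 2.

shift 2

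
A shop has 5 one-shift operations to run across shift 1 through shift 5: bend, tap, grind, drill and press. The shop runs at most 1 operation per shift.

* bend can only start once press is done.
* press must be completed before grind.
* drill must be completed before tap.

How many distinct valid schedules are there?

Splitting on bend: it can be shift 2 (3), shift 3 (5), shift 4 (6), shift 5 (6). Listing each branch's schedules as (tap, grind, drill, press) by shift number:
bend=shift 2: (4,5,3,1) (5,3,4,1) (5,4,3,1) — 3.
bend=shift 3: (4,5,1,2) (4,5,2,1) (5,2,4,1) (5,4,1,2) (5,4,2,1) — 5.
bend=shift 4: (2,5,1,3) (3,5,1,2) (3,5,2,1) (5,2,3,1) (5,3,1,2) (5,3,2,1) — 6.
bend=shift 5: (2,4,1,3) (3,4,1,2) (3,4,2,1) (4,2,3,1) (4,3,1,2) (4,3,2,1) — 6.
Summing: 3 + 5 + 6 + 6 = 20.

20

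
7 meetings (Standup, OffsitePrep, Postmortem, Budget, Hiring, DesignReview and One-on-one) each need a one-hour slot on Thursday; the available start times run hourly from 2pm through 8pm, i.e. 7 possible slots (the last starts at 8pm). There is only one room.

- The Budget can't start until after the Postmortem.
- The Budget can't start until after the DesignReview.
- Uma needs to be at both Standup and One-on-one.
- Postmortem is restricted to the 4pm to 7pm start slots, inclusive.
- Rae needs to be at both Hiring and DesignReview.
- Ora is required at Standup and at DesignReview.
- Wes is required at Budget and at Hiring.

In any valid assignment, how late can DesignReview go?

Downstream work caps DesignReview at 7pm.
DesignReview at 7pm is achievable: Postmortem=4pm; One-on-one=6pm; DesignReview=7pm; OffsitePrep=3pm; Hiring=5pm; Budget=8pm; Standup=2pm.

7pm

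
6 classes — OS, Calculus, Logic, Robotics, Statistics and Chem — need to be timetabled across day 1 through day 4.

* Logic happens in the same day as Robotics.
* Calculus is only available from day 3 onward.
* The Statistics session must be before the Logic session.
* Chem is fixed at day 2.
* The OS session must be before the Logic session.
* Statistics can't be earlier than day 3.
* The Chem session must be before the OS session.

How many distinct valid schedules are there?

2

Enumerating: OS=day 3; Logic=day 4; Chem=day 2; Calculus=day 3; Statistics=day 3; Robotics=day 4 | Statistics in day 3, Chem in day 2, Calculus in day 4, OS in day 3, Logic in day 4, Robotics in day 4.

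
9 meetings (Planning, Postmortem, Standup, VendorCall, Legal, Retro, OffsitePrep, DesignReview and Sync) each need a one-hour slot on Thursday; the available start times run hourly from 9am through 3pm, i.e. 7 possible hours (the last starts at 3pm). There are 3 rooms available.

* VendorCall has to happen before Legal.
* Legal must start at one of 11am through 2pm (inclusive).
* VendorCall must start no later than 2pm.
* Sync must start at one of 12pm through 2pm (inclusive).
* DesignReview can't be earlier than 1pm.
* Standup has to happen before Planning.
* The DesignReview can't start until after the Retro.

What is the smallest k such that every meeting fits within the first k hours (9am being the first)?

5 hours

The precedence chain requires at least 2 distinct hours.
With at most 3 per hour and 9 meetings, at least 3 hours are needed.
DesignReview can't be placed before 1pm — that is hour 5 counting from 9am — so the schedule must run through at least 5 hours.
5 works (last occupied hour: 1pm): for example Postmortem -> 10am, VendorCall -> 9am, DesignReview -> 1pm, Retro -> 9am, Legal -> 11am, Standup -> 9am, OffsitePrep -> 10am, Sync -> 12pm, Planning -> 10am.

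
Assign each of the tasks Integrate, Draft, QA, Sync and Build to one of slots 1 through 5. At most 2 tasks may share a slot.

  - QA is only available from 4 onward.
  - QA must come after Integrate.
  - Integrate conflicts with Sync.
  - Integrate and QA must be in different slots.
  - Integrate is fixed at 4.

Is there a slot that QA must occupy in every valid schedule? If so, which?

QA's window is 4–5.
Integrate is fixed at 4, and QA can't share a slot with Integrate.
So QA must be 5.

5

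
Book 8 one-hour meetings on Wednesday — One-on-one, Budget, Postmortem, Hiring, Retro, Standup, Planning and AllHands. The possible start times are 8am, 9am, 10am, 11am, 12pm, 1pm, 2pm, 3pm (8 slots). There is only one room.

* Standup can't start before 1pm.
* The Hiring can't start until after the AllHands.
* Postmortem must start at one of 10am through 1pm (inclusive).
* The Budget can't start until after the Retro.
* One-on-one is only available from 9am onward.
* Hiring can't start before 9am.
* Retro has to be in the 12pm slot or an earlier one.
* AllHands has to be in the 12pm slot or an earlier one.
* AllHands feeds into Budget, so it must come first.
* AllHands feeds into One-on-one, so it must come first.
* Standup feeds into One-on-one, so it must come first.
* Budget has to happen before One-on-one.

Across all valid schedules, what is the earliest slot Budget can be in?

Precedence pushes Budget to at least 9am; downstream work caps Budget at 2pm.
Budget at 10am is achievable: Planning -> 3pm, Postmortem -> 11am, One-on-one -> 2pm, Hiring -> 12pm, AllHands -> 8am, Budget -> 10am, Standup -> 1pm, Retro -> 9am.
Nothing earlier works — the capacity limit rule out every slot before 10am.

10am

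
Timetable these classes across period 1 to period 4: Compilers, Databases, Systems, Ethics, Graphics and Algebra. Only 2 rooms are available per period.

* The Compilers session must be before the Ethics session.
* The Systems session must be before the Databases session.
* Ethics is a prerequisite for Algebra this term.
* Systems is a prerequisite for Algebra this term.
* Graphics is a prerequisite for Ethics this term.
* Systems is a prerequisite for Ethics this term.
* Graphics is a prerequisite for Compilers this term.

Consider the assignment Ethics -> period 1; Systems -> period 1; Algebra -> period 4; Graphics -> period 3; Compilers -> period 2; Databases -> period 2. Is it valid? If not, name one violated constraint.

Graphics is a prerequisite for Ethics this term — violated.
Only 2 rooms are available per period — holds.
Systems is a prerequisite for Algebra this term — holds.
Graphics is a prerequisite for Compilers this term — violated.
Ethics is a prerequisite for Algebra this term — holds.
The Systems session must be before the Databases session — holds.
The Compilers session must be before the Ethics session — violated.
Systems is a prerequisite for Ethics this term — violated.

No. Graphics is a prerequisite for Ethics this term is not satisfied.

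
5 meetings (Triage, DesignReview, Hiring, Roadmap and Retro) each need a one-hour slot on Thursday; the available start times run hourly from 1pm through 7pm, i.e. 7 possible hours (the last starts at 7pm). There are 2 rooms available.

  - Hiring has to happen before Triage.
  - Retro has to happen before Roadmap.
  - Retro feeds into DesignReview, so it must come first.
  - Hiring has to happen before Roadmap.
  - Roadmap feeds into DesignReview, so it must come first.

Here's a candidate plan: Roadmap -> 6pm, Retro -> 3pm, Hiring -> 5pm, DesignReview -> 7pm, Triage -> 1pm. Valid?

There are 2 rooms available — holds.
Hiring has to happen before Roadmap — holds.
Retro has to happen before Roadmap — holds.
Hiring has to happen before Triage — violated.
Roadmap feeds into DesignReview, so it must come first — holds.
Retro feeds into DesignReview, so it must come first — holds.

Invalid. Hiring has to happen before Triage.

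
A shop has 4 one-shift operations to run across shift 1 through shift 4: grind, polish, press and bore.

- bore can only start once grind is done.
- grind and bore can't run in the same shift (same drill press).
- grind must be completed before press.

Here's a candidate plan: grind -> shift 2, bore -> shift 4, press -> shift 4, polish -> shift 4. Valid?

grind must be completed before press — holds.
bore can only start once grind is done — holds.
grind and bore can't run in the same shift (same drill press) — holds.

Yes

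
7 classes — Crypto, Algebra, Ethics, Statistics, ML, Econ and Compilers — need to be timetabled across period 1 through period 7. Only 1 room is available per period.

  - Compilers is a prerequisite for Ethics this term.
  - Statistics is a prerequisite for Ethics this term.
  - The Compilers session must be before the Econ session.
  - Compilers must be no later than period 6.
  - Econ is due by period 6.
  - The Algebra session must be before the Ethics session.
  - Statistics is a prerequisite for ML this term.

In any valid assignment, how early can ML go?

period 2

Precedence pushes ML to at least period 2.
ML at period 2 is achievable: ML=period 2, Compilers=period 3, Ethics=period 6, Statistics=period 1, Econ=period 4, Crypto=period 7, Algebra=period 5.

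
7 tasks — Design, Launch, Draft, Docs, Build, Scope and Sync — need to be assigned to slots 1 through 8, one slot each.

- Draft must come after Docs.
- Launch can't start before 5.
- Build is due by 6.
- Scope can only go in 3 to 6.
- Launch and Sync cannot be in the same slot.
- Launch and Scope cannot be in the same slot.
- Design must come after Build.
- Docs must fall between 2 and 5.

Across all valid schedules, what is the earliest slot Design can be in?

2

Precedence pushes Design to at least 2.
Design at 2 is achievable: Draft -> 3; Build -> 1; Docs -> 2; Launch -> 5; Scope -> 3; Sync -> 1; Design -> 2.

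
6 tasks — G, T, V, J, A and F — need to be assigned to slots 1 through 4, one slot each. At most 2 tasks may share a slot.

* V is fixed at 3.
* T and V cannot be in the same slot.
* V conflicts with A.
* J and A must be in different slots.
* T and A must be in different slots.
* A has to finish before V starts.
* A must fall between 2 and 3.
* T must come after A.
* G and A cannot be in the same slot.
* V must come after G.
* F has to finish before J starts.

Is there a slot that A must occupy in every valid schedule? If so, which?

A's window is 2–3.
V is fixed at 3, and A can't share a slot with V.
So A must be 2.

2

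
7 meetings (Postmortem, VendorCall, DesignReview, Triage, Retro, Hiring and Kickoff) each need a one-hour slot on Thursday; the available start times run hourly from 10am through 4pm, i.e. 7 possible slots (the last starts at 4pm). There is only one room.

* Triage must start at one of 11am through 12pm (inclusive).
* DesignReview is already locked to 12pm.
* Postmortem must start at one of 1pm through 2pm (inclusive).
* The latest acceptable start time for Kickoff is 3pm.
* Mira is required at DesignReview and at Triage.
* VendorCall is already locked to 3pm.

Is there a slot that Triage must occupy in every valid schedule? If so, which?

11am

Triage's window is 11am–12pm.
DesignReview is fixed at 12pm, and Triage can't share a slot with DesignReview.
So Triage must be 11am.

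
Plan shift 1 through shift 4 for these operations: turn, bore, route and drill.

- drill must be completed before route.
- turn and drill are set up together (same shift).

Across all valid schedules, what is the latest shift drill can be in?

shift 3

Downstream work caps drill at shift 3.
drill at shift 3 is achievable: turn=shift 3, drill=shift 3, bore=shift 1, route=shift 4.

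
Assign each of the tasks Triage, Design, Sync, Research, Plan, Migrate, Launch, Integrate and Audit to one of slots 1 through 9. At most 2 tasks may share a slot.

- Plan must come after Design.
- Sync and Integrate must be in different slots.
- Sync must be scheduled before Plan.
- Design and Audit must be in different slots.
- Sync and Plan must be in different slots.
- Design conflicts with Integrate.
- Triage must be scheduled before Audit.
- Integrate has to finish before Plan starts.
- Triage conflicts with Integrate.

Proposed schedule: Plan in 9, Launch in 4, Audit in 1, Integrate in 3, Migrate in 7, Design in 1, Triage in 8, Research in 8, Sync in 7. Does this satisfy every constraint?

Sync and Plan must be in different slots — holds.
Triage must be scheduled before Audit — violated.
Sync and Integrate must be in different slots — holds.
At most 2 tasks may share a slot — holds.
Sync must be scheduled before Plan — holds.
Design and Audit must be in different slots — violated.
Plan must come after Design — holds.
Integrate has to finish before Plan starts — holds.
Triage conflicts with Integrate — holds.
Design conflicts with Integrate — holds.

No. Triage must be scheduled before Audit is not satisfied.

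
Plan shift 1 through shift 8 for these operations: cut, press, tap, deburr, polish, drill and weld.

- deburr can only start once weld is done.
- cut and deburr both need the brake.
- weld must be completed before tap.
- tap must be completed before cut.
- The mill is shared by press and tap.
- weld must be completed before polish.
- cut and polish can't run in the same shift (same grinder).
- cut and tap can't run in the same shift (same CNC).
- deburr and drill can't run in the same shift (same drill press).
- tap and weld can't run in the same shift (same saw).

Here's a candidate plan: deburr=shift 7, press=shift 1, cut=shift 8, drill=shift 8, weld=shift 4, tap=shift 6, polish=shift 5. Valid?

weld must be completed before tap — holds.
deburr can only start once weld is done — holds.
cut and tap can't run in the same shift (same CNC) — holds.
The mill is shared by press and tap — holds.
weld must be completed before polish — holds.
tap must be completed before cut — holds.
tap and weld can't run in the same shift (same saw) — holds.
cut and deburr both need the brake — holds.
cut and polish can't run in the same shift (same grinder) — holds.
deburr and drill can't run in the same shift (same drill press) — holds.

Yes, all constraints hold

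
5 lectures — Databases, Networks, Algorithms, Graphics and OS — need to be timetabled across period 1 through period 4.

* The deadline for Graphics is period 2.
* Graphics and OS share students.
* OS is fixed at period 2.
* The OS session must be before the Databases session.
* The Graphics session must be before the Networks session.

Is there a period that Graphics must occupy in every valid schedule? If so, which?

period 1

Graphics's window is period 1–period 2.
OS is fixed at period 2, and Graphics can't share a period with OS.
So Graphics must be period 1.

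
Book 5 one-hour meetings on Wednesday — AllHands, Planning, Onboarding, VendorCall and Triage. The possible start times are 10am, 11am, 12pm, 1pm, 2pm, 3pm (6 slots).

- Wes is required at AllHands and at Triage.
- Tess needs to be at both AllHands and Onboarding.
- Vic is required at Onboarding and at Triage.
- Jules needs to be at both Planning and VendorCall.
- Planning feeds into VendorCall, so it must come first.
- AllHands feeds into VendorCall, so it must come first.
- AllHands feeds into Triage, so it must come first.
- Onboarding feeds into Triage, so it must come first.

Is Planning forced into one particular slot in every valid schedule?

Planning can be 10am (e.g. AllHands -> 10am; Triage -> 12pm; Planning -> 10am; VendorCall -> 11am; Onboarding -> 11am) or 11am (e.g. Triage=12pm, AllHands=10am, Onboarding=11am, VendorCall=12pm, Planning=11am).

No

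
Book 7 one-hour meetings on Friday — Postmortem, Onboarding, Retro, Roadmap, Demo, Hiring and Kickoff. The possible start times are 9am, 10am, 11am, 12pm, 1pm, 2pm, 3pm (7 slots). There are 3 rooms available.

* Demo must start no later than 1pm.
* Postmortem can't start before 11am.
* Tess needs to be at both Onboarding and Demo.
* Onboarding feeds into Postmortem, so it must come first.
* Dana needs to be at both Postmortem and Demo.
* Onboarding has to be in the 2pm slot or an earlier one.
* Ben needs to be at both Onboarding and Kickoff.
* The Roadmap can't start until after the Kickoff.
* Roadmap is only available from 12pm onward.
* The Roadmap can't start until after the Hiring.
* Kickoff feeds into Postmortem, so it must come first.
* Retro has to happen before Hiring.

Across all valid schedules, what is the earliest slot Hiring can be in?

10am

Precedence pushes Hiring to at least 10am; downstream work caps Hiring at 2pm.
Hiring at 10am is achievable: Postmortem in 11am; Demo in 9am; Retro in 9am; Kickoff in 9am; Hiring in 10am; Onboarding in 10am; Roadmap in 12pm.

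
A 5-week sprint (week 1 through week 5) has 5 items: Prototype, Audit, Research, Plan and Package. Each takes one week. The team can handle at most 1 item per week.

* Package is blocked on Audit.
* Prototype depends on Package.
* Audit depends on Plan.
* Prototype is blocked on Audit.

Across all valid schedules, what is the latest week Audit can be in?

week 3

Precedence pushes Audit to at least week 2; downstream work caps Audit at week 3.
Audit at week 3 is achievable: Plan in week 1; Package in week 4; Audit in week 3; Prototype in week 5; Research in week 2.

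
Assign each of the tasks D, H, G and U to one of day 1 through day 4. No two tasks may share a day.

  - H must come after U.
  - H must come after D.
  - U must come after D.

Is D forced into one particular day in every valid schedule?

D can be day 1 (e.g. H=day 3; U=day 2; D=day 1; G=day 4) or day 2 (e.g. H -> day 4; U -> day 3; D -> day 2; G -> day 1).

No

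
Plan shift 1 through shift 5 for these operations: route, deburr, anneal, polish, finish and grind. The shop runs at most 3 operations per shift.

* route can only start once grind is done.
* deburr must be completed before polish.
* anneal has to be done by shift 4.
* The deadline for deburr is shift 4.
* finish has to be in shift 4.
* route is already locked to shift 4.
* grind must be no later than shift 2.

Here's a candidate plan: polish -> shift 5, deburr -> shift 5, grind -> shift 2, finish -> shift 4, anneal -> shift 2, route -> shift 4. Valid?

The deadline for deburr is shift 4 — violated.
route is already locked to shift 4 — holds.
route can only start once grind is done — holds.
finish has to be in shift 4 — holds.
anneal has to be done by shift 4 — holds.
deburr must be completed before polish — violated.
grind must be no later than shift 2 — holds.
The shop runs at most 3 operations per shift — holds.

Invalid. The deadline for deburr is shift 4.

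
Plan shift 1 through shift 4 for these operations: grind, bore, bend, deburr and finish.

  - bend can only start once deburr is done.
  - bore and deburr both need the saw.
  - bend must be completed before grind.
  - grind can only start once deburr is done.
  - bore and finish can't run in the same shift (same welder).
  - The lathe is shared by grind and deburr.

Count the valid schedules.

36

Splitting on grind: it can be shift 3 (9), shift 4 (27). Listing each branch's schedules as (bore, bend, deburr, finish) by shift number:
grind=shift 3: (2,2,1,1) (2,2,1,3) (2,2,1,4) (3,2,1,1) (3,2,1,2) (3,2,1,4) (4,2,1,1) (4,2,1,2) (4,2,1,3) — 9.
grind=shift 4: (1,3,2,2) (1,3,2,3) (1,3,2,4) (2,2,1,1) (2,2,1,3) (2,2,1,4) (2,3,1,1) (2,3,1,3) (2,3,1,4) (3,2,1,1) (3,2,1,2) (3,2,1,4) (3,3,1,1) (3,3,1,2) (3,3,1,4) (3,3,2,1) (3,3,2,2) (3,3,2,4) (4,2,1,1) (4,2,1,2) (4,2,1,3) (4,3,1,1) (4,3,1,2) (4,3,1,3) (4,3,2,1) (4,3,2,2) (4,3,2,3) — 27.
Summing: 9 + 27 = 36.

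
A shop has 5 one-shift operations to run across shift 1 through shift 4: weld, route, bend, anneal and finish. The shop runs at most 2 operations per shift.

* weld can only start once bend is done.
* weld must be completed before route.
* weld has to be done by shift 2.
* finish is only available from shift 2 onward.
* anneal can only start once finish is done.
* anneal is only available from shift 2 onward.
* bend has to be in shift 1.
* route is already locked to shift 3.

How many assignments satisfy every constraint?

Enumerating: route -> shift 3, weld -> shift 2, finish -> shift 2, bend -> shift 1, anneal -> shift 3 | bend -> shift 1, finish -> shift 2, anneal -> shift 4, route -> shift 3, weld -> shift 2 | route in shift 3; bend in shift 1; anneal in shift 4; weld in shift 2; finish in shift 3.

3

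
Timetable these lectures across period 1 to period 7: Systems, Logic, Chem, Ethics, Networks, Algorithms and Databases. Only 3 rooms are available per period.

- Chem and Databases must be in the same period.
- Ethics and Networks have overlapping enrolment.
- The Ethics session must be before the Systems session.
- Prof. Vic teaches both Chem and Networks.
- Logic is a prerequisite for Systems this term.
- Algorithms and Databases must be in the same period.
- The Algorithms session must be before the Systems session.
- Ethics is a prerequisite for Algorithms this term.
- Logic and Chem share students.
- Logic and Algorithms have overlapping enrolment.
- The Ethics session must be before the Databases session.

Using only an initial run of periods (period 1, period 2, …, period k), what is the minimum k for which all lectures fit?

The precedence chain requires at least 3 distinct periods.
With at most 3 per period and 7 lectures, at least 3 periods are needed.
3 works (last occupied period: period 3): for example Systems -> period 3, Chem -> period 2, Algorithms -> period 2, Logic -> period 1, Networks -> period 3, Ethics -> period 1, Databases -> period 2.

3 periods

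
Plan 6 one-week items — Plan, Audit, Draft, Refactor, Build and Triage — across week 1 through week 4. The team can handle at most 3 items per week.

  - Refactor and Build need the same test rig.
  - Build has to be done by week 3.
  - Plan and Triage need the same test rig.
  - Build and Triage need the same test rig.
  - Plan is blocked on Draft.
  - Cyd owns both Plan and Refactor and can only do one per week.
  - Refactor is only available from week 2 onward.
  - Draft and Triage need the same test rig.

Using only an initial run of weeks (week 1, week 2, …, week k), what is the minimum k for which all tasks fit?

The precedence chain requires at least 2 distinct weeks.
With at most 3 per week and 6 tasks, at least 2 weeks are needed.
Could 2 weeks be enough, i.e. nothing placed later than week 2? No: Refactor's window within 2 weeks is {week 2}; Build's window within 2 weeks is {week 1, week 2}; Plan must come after Draft (at week 1 or later) → {week 2}; Triage can't share with Plan (week 2) → {week 1}; Build can't share with Refactor (week 2) → {week 1}; Triage can't share with Build (week 1) → nothing is left.
So 2 weeks is not enough.
3 works (last occupied week: week 3): for example Plan -> week 3, Build -> week 1, Audit -> week 1, Triage -> week 2, Draft -> week 1, Refactor -> week 2.

3 weeks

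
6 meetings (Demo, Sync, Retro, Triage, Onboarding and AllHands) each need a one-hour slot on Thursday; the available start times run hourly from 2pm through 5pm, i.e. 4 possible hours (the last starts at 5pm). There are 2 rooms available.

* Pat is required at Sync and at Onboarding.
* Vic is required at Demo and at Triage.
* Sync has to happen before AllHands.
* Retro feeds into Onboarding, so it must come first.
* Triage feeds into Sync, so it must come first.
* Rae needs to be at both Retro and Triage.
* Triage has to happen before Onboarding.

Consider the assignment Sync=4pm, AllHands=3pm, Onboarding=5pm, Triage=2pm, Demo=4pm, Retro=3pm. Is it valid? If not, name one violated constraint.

Rae needs to be at both Retro and Triage — holds.
There are 2 rooms available — holds.
Sync has to happen before AllHands — violated.
Retro feeds into Onboarding, so it must come first — holds.
Triage feeds into Sync, so it must come first — holds.
Vic is required at Demo and at Triage — holds.
Triage has to happen before Onboarding — holds.
Pat is required at Sync and at Onboarding — holds.

No. Sync has to happen before AllHands is not satisfied.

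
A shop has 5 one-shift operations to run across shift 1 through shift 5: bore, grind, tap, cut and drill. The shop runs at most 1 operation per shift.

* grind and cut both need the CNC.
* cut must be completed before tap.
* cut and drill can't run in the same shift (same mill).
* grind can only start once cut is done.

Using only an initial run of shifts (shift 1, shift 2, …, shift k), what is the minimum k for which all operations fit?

The precedence chain requires at least 2 distinct shifts.
With at most 1 per shift and 5 operations, at least 5 shifts are needed.
5 works (last occupied shift: shift 5): for example grind=shift 2; cut=shift 1; tap=shift 3; drill=shift 5; bore=shift 4.

5 shifts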